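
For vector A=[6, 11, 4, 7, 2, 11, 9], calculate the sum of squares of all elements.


|A|^2 = sum of squared components
A[0]^2 = 6^2 = 36
A[1]^2 = 11^2 = 121
A[2]^2 = 4^2 = 16
A[3]^2 = 7^2 = 49
A[4]^2 = 2^2 = 4
A[5]^2 = 11^2 = 121
A[6]^2 = 9^2 = 81
Sum = 36 + 121 + 16 + 49 + 4 + 121 + 81 = 428

428


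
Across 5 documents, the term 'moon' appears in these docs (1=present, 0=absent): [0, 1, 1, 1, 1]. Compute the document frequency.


Checking each document for 'moon':
Doc 1: absent
Doc 2: present
Doc 3: present
Doc 4: present
Doc 5: present
df = sum of presences = 0 + 1 + 1 + 1 + 1 = 4

4


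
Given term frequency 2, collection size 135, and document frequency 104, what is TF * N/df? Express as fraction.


TF * (N/df)
= 2 * (135/104)
= 2 * 135/104
= 135/52

135/52


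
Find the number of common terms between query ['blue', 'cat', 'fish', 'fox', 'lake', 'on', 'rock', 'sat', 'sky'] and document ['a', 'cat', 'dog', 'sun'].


Query terms: ['blue', 'cat', 'fish', 'fox', 'lake', 'on', 'rock', 'sat', 'sky']
Document terms: ['a', 'cat', 'dog', 'sun']
Common terms: ['cat']
Overlap count = 1

1


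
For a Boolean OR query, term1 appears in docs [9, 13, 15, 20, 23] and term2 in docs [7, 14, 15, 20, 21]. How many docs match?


Boolean OR: find union of posting lists
term1 docs: [9, 13, 15, 20, 23]
term2 docs: [7, 14, 15, 20, 21]
Union: [7, 9, 13, 14, 15, 20, 21, 23]
|union| = 8

8


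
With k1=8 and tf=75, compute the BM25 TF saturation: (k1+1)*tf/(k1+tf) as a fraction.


BM25 TF component = (k1+1)*tf / (k1+tf)
k1 = 8, tf = 75
Numerator = (8+1)*75 = 675
Denominator = 8 + 75 = 83
= 675/83 = 675/83

675/83


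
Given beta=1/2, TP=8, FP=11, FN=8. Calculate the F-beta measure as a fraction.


P = TP/(TP+FP) = 8/19 = 8/19
R = TP/(TP+FN) = 8/16 = 1/2
beta^2 = 1/2^2 = 1/4
(1 + beta^2) = 5/4
Numerator = (1+beta^2)*P*R = 5/19
Denominator = beta^2*P + R = 2/19 + 1/2 = 23/38
F_beta = 10/23

10/23


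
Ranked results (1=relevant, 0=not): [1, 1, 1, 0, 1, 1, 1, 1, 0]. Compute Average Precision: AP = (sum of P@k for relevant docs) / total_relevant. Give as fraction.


Computing P@k for each relevant position:
Position 1: relevant, P@1 = 1/1 = 1
Position 2: relevant, P@2 = 2/2 = 1
Position 3: relevant, P@3 = 3/3 = 1
Position 4: not relevant
Position 5: relevant, P@5 = 4/5 = 4/5
Position 6: relevant, P@6 = 5/6 = 5/6
Position 7: relevant, P@7 = 6/7 = 6/7
Position 8: relevant, P@8 = 7/8 = 7/8
Position 9: not relevant
Sum of P@k = 1 + 1 + 1 + 4/5 + 5/6 + 6/7 + 7/8 = 5347/840
AP = 5347/840 / 7 = 5347/5880

5347/5880


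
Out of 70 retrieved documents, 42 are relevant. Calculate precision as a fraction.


Precision = relevant_retrieved / total_retrieved
= 42 / 70
= 42 / (42 + 28)
= 3/5

3/5


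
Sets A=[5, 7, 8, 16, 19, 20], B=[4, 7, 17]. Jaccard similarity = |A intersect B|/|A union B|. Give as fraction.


A intersect B = [7]
|A intersect B| = 1
A union B = [4, 5, 7, 8, 16, 17, 19, 20]
|A union B| = 8
Jaccard = 1/8 = 1/8

1/8


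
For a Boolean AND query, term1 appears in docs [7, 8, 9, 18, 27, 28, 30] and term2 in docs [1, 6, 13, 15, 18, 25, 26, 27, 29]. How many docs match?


Boolean AND: find intersection of posting lists
term1 docs: [7, 8, 9, 18, 27, 28, 30]
term2 docs: [1, 6, 13, 15, 18, 25, 26, 27, 29]
Intersection: [18, 27]
|intersection| = 2

2


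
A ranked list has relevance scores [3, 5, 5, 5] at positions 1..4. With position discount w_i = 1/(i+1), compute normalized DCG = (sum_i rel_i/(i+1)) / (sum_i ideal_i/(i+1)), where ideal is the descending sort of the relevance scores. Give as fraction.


Position discount weights w_i = 1/(i+1) for i=1..4:
Weights = [1/2, 1/3, 1/4, 1/5]
Actual relevance: [3, 5, 5, 5]
DCG = 3/2 + 5/3 + 5/4 + 5/5 = 65/12
Ideal relevance (sorted desc): [5, 5, 5, 3]
Ideal DCG = 5/2 + 5/3 + 5/4 + 3/5 = 361/60
nDCG = DCG / ideal_DCG = 65/12 / 361/60 = 325/361

325/361


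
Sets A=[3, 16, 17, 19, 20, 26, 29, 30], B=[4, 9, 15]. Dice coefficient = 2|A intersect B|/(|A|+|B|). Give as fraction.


A intersect B = []
|A intersect B| = 0
|A| = 8, |B| = 3
Dice = 2*0 / (8+3)
= 0 / 11 = 0

0


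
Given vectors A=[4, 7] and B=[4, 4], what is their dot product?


Dot product = sum of element-wise products
A[0]*B[0] = 4*4 = 16
A[1]*B[1] = 7*4 = 28
Sum = 16 + 28 = 44

44


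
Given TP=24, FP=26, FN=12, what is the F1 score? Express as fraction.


F1 = 2 * P * R / (P + R)
P = TP/(TP+FP) = 24/50 = 12/25
R = TP/(TP+FN) = 24/36 = 2/3
2 * P * R = 2 * 12/25 * 2/3 = 16/25
P + R = 12/25 + 2/3 = 86/75
F1 = 16/25 / 86/75 = 24/43

24/43


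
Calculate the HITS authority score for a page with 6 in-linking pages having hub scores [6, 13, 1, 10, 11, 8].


Authority = sum of hub scores of in-linkers
In-link 1: hub score = 6
In-link 2: hub score = 13
In-link 3: hub score = 1
In-link 4: hub score = 10
In-link 5: hub score = 11
In-link 6: hub score = 8
Authority = 6 + 13 + 1 + 10 + 11 + 8 = 49

49


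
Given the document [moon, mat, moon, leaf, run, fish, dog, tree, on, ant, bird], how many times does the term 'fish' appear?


Document has 11 words
Scanning for 'fish':
Found at positions: [5]
Count = 1

1


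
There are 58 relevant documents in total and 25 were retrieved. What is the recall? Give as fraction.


Recall = retrieved_relevant / total_relevant
= 25 / 58
= 25 / (25 + 33)
= 25/58

25/58


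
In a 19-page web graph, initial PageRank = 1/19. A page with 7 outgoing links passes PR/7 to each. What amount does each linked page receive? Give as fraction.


Initial PR = 1/19 = 1/19
Outlinks = 7
Contribution per link = PR / outlinks
= 1/19 / 7
= 1/133

1/133


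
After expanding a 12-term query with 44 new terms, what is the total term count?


Original terms: 12
Expansion terms: 44
Total = 12 + 44 = 56

56


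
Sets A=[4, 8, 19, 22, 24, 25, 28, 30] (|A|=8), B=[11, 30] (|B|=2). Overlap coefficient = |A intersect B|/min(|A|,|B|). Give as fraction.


A intersect B = [30]
|A intersect B| = 1
min(|A|, |B|) = min(8, 2) = 2
Overlap = 1 / 2 = 1/2

1/2


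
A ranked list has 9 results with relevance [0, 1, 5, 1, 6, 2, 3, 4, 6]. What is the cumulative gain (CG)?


Cumulative Gain = sum of relevance scores
Position 1: rel=0, running sum=0
Position 2: rel=1, running sum=1
Position 3: rel=5, running sum=6
Position 4: rel=1, running sum=7
Position 5: rel=6, running sum=13
Position 6: rel=2, running sum=15
Position 7: rel=3, running sum=18
Position 8: rel=4, running sum=22
Position 9: rel=6, running sum=28
CG = 28

28


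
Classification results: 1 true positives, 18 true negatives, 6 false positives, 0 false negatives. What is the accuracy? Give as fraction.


Accuracy = (TP + TN) / (TP + TN + FP + FN)
TP + TN = 1 + 18 = 19
Total = 1 + 18 + 6 + 0 = 25
Accuracy = 19 / 25 = 19/25

19/25


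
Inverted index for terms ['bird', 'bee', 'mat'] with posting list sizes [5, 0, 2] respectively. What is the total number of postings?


Summing posting list sizes:
'bird': 5 postings
'bee': 0 postings
'mat': 2 postings
Total = 5 + 0 + 2 = 7

7


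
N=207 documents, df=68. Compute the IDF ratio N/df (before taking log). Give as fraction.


IDF ratio = N / df
= 207 / 68
= 207/68

207/68


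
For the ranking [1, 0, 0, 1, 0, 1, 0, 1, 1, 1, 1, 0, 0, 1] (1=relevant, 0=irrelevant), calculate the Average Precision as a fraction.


Computing P@k for each relevant position:
Position 1: relevant, P@1 = 1/1 = 1
Position 2: not relevant
Position 3: not relevant
Position 4: relevant, P@4 = 2/4 = 1/2
Position 5: not relevant
Position 6: relevant, P@6 = 3/6 = 1/2
Position 7: not relevant
Position 8: relevant, P@8 = 4/8 = 1/2
Position 9: relevant, P@9 = 5/9 = 5/9
Position 10: relevant, P@10 = 6/10 = 3/5
Position 11: relevant, P@11 = 7/11 = 7/11
Position 12: not relevant
Position 13: not relevant
Position 14: relevant, P@14 = 8/14 = 4/7
Sum of P@k = 1 + 1/2 + 1/2 + 1/2 + 5/9 + 3/5 + 7/11 + 4/7 = 33703/6930
AP = 33703/6930 / 8 = 33703/55440

33703/55440


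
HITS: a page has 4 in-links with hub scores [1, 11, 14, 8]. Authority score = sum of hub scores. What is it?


Authority = sum of hub scores of in-linkers
In-link 1: hub score = 1
In-link 2: hub score = 11
In-link 3: hub score = 14
In-link 4: hub score = 8
Authority = 1 + 11 + 14 + 8 = 34

34


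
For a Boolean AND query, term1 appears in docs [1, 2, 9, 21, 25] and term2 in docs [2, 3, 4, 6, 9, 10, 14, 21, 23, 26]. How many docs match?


Boolean AND: find intersection of posting lists
term1 docs: [1, 2, 9, 21, 25]
term2 docs: [2, 3, 4, 6, 9, 10, 14, 21, 23, 26]
Intersection: [2, 9, 21]
|intersection| = 3

3


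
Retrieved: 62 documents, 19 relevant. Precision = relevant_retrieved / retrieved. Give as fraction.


Precision = relevant_retrieved / total_retrieved
= 19 / 62
= 19 / (19 + 43)
= 19/62

19/62


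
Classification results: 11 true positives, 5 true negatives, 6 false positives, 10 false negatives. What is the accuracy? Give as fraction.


Accuracy = (TP + TN) / (TP + TN + FP + FN)
TP + TN = 11 + 5 = 16
Total = 11 + 5 + 6 + 10 = 32
Accuracy = 16 / 32 = 1/2

1/2


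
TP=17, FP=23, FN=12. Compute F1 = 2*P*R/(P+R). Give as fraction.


F1 = 2 * P * R / (P + R)
P = TP/(TP+FP) = 17/40 = 17/40
R = TP/(TP+FN) = 17/29 = 17/29
2 * P * R = 2 * 17/40 * 17/29 = 289/580
P + R = 17/40 + 17/29 = 1173/1160
F1 = 289/580 / 1173/1160 = 34/69

34/69


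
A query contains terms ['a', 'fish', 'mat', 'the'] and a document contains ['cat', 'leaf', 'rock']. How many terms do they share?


Query terms: ['a', 'fish', 'mat', 'the']
Document terms: ['cat', 'leaf', 'rock']
Common terms: []
Overlap count = 0

0


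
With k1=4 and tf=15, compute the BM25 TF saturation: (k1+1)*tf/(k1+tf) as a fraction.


BM25 TF component = (k1+1)*tf / (k1+tf)
k1 = 4, tf = 15
Numerator = (4+1)*15 = 75
Denominator = 4 + 15 = 19
= 75/19 = 75/19

75/19


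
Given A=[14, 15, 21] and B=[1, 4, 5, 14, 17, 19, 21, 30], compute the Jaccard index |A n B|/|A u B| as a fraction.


A intersect B = [14, 21]
|A intersect B| = 2
A union B = [1, 4, 5, 14, 15, 17, 19, 21, 30]
|A union B| = 9
Jaccard = 2/9 = 2/9

2/9


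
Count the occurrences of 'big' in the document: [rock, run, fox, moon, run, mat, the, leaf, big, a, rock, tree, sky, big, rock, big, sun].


Document has 17 words
Scanning for 'big':
Found at positions: [8, 13, 15]
Count = 3

3


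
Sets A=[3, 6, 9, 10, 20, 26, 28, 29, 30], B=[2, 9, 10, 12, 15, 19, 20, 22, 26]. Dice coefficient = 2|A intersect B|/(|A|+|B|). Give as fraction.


A intersect B = [9, 10, 20, 26]
|A intersect B| = 4
|A| = 9, |B| = 9
Dice = 2*4 / (9+9)
= 8 / 18 = 4/9

4/9


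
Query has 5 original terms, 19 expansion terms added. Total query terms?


Original terms: 5
Expansion terms: 19
Total = 5 + 19 = 24

24


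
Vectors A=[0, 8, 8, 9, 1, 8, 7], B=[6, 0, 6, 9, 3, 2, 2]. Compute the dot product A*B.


Dot product = sum of element-wise products
A[0]*B[0] = 0*6 = 0
A[1]*B[1] = 8*0 = 0
A[2]*B[2] = 8*6 = 48
A[3]*B[3] = 9*9 = 81
A[4]*B[4] = 1*3 = 3
A[5]*B[5] = 8*2 = 16
A[6]*B[6] = 7*2 = 14
Sum = 0 + 0 + 48 + 81 + 3 + 16 + 14 = 162

162


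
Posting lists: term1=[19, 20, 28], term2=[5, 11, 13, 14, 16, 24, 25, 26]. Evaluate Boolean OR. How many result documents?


Boolean OR: find union of posting lists
term1 docs: [19, 20, 28]
term2 docs: [5, 11, 13, 14, 16, 24, 25, 26]
Union: [5, 11, 13, 14, 16, 19, 20, 24, 25, 26, 28]
|union| = 11

11


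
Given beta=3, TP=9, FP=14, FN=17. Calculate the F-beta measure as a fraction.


P = TP/(TP+FP) = 9/23 = 9/23
R = TP/(TP+FN) = 9/26 = 9/26
beta^2 = 3^2 = 9
(1 + beta^2) = 10
Numerator = (1+beta^2)*P*R = 405/299
Denominator = beta^2*P + R = 81/23 + 9/26 = 2313/598
F_beta = 90/257

90/257


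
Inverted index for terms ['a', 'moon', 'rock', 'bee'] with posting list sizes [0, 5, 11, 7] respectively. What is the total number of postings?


Summing posting list sizes:
'a': 0 postings
'moon': 5 postings
'rock': 11 postings
'bee': 7 postings
Total = 0 + 5 + 11 + 7 = 23

23


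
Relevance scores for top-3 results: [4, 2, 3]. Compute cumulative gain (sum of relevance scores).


Cumulative Gain = sum of relevance scores
Position 1: rel=4, running sum=4
Position 2: rel=2, running sum=6
Position 3: rel=3, running sum=9
CG = 9

9


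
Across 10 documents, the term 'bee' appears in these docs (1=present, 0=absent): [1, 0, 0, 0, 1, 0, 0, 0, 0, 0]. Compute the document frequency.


Checking each document for 'bee':
Doc 1: present
Doc 2: absent
Doc 3: absent
Doc 4: absent
Doc 5: present
Doc 6: absent
Doc 7: absent
Doc 8: absent
Doc 9: absent
Doc 10: absent
df = sum of presences = 1 + 0 + 0 + 0 + 1 + 0 + 0 + 0 + 0 + 0 = 2

2


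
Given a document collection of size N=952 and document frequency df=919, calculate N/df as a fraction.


IDF ratio = N / df
= 952 / 919
= 952/919

952/919


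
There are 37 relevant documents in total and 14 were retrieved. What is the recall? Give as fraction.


Recall = retrieved_relevant / total_relevant
= 14 / 37
= 14 / (14 + 23)
= 14/37

14/37


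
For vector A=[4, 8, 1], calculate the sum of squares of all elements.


|A|^2 = sum of squared components
A[0]^2 = 4^2 = 16
A[1]^2 = 8^2 = 64
A[2]^2 = 1^2 = 1
Sum = 16 + 64 + 1 = 81

81


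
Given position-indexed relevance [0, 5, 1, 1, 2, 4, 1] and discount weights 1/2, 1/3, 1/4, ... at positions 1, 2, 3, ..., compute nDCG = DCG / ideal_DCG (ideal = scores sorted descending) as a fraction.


Position discount weights w_i = 1/(i+1) for i=1..7:
Weights = [1/2, 1/3, 1/4, 1/5, 1/6, 1/7, 1/8]
Actual relevance: [0, 5, 1, 1, 2, 4, 1]
DCG = 0/2 + 5/3 + 1/4 + 1/5 + 2/6 + 4/7 + 1/8 = 881/280
Ideal relevance (sorted desc): [5, 4, 2, 1, 1, 1, 0]
Ideal DCG = 5/2 + 4/3 + 2/4 + 1/5 + 1/6 + 1/7 + 0/8 = 339/70
nDCG = DCG / ideal_DCG = 881/280 / 339/70 = 881/1356

881/1356


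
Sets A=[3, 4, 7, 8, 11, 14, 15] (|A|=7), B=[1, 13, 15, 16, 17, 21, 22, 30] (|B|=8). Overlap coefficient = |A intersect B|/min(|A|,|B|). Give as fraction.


A intersect B = [15]
|A intersect B| = 1
min(|A|, |B|) = min(7, 8) = 7
Overlap = 1 / 7 = 1/7

1/7


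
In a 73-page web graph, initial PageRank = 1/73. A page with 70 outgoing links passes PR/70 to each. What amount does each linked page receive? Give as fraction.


Initial PR = 1/73 = 1/73
Outlinks = 70
Contribution per link = PR / outlinks
= 1/73 / 70
= 1/5110

1/5110


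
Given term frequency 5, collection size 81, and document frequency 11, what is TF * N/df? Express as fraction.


TF * (N/df)
= 5 * (81/11)
= 5 * 81/11
= 405/11

405/11


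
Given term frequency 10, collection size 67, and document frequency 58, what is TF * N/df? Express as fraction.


TF * (N/df)
= 10 * (67/58)
= 10 * 67/58
= 335/29

335/29


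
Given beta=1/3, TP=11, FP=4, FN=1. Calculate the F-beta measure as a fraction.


P = TP/(TP+FP) = 11/15 = 11/15
R = TP/(TP+FN) = 11/12 = 11/12
beta^2 = 1/3^2 = 1/9
(1 + beta^2) = 10/9
Numerator = (1+beta^2)*P*R = 121/162
Denominator = beta^2*P + R = 11/135 + 11/12 = 539/540
F_beta = 110/147

110/147


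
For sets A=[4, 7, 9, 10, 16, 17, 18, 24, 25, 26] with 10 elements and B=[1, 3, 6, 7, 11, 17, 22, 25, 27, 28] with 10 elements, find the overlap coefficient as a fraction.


A intersect B = [7, 17, 25]
|A intersect B| = 3
min(|A|, |B|) = min(10, 10) = 10
Overlap = 3 / 10 = 3/10

3/10


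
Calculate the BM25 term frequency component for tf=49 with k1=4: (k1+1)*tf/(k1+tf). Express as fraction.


BM25 TF component = (k1+1)*tf / (k1+tf)
k1 = 4, tf = 49
Numerator = (4+1)*49 = 245
Denominator = 4 + 49 = 53
= 245/53 = 245/53

245/53


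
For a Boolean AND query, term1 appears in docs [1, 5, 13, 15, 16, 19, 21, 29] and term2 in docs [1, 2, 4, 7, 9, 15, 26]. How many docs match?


Boolean AND: find intersection of posting lists
term1 docs: [1, 5, 13, 15, 16, 19, 21, 29]
term2 docs: [1, 2, 4, 7, 9, 15, 26]
Intersection: [1, 15]
|intersection| = 2

2


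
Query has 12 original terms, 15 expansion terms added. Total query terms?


Original terms: 12
Expansion terms: 15
Total = 12 + 15 = 27

27


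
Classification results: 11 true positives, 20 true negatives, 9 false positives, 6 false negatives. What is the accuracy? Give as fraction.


Accuracy = (TP + TN) / (TP + TN + FP + FN)
TP + TN = 11 + 20 = 31
Total = 11 + 20 + 9 + 6 = 46
Accuracy = 31 / 46 = 31/46

31/46


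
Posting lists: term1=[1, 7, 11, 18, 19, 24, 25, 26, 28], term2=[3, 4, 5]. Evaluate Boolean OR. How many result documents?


Boolean OR: find union of posting lists
term1 docs: [1, 7, 11, 18, 19, 24, 25, 26, 28]
term2 docs: [3, 4, 5]
Union: [1, 3, 4, 5, 7, 11, 18, 19, 24, 25, 26, 28]
|union| = 12

12


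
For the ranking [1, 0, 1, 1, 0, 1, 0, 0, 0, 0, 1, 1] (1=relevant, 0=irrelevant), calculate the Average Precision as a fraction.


Computing P@k for each relevant position:
Position 1: relevant, P@1 = 1/1 = 1
Position 2: not relevant
Position 3: relevant, P@3 = 2/3 = 2/3
Position 4: relevant, P@4 = 3/4 = 3/4
Position 5: not relevant
Position 6: relevant, P@6 = 4/6 = 2/3
Position 7: not relevant
Position 8: not relevant
Position 9: not relevant
Position 10: not relevant
Position 11: relevant, P@11 = 5/11 = 5/11
Position 12: relevant, P@12 = 6/12 = 1/2
Sum of P@k = 1 + 2/3 + 3/4 + 2/3 + 5/11 + 1/2 = 533/132
AP = 533/132 / 6 = 533/792

533/792


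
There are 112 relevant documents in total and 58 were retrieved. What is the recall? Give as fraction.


Recall = retrieved_relevant / total_relevant
= 58 / 112
= 58 / (58 + 54)
= 29/56

29/56


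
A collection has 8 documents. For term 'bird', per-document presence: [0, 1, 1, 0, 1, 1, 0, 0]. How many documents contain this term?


Checking each document for 'bird':
Doc 1: absent
Doc 2: present
Doc 3: present
Doc 4: absent
Doc 5: present
Doc 6: present
Doc 7: absent
Doc 8: absent
df = sum of presences = 0 + 1 + 1 + 0 + 1 + 1 + 0 + 0 = 4

4


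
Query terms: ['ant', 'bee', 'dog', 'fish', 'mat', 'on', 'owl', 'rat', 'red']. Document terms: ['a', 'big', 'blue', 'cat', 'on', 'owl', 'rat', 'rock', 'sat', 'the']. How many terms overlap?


Query terms: ['ant', 'bee', 'dog', 'fish', 'mat', 'on', 'owl', 'rat', 'red']
Document terms: ['a', 'big', 'blue', 'cat', 'on', 'owl', 'rat', 'rock', 'sat', 'the']
Common terms: ['on', 'owl', 'rat']
Overlap count = 3

3


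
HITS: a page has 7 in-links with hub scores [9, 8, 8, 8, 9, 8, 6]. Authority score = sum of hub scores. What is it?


Authority = sum of hub scores of in-linkers
In-link 1: hub score = 9
In-link 2: hub score = 8
In-link 3: hub score = 8
In-link 4: hub score = 8
In-link 5: hub score = 9
In-link 6: hub score = 8
In-link 7: hub score = 6
Authority = 9 + 8 + 8 + 8 + 9 + 8 + 6 = 56

56


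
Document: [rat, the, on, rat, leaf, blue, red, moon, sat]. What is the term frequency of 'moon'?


Document has 9 words
Scanning for 'moon':
Found at positions: [7]
Count = 1

1


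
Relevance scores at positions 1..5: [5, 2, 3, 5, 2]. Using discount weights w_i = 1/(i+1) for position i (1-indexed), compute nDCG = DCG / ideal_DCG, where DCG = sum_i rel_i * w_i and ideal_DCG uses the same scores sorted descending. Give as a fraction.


Position discount weights w_i = 1/(i+1) for i=1..5:
Weights = [1/2, 1/3, 1/4, 1/5, 1/6]
Actual relevance: [5, 2, 3, 5, 2]
DCG = 5/2 + 2/3 + 3/4 + 5/5 + 2/6 = 21/4
Ideal relevance (sorted desc): [5, 5, 3, 2, 2]
Ideal DCG = 5/2 + 5/3 + 3/4 + 2/5 + 2/6 = 113/20
nDCG = DCG / ideal_DCG = 21/4 / 113/20 = 105/113

105/113


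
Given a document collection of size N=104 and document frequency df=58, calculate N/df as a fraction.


IDF ratio = N / df
= 104 / 58
= 52/29

52/29


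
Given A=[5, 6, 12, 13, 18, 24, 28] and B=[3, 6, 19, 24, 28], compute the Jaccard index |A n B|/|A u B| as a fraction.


A intersect B = [6, 24, 28]
|A intersect B| = 3
A union B = [3, 5, 6, 12, 13, 18, 19, 24, 28]
|A union B| = 9
Jaccard = 3/9 = 1/3

1/3


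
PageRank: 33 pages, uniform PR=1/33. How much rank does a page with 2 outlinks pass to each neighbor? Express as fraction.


Initial PR = 1/33 = 1/33
Outlinks = 2
Contribution per link = PR / outlinks
= 1/33 / 2
= 1/66

1/66


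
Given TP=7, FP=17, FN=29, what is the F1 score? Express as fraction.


F1 = 2 * P * R / (P + R)
P = TP/(TP+FP) = 7/24 = 7/24
R = TP/(TP+FN) = 7/36 = 7/36
2 * P * R = 2 * 7/24 * 7/36 = 49/432
P + R = 7/24 + 7/36 = 35/72
F1 = 49/432 / 35/72 = 7/30

7/30


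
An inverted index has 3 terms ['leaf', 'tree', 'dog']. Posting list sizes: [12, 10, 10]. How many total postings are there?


Summing posting list sizes:
'leaf': 12 postings
'tree': 10 postings
'dog': 10 postings
Total = 12 + 10 + 10 = 32

32


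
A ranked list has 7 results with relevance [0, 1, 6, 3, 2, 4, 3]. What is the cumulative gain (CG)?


Cumulative Gain = sum of relevance scores
Position 1: rel=0, running sum=0
Position 2: rel=1, running sum=1
Position 3: rel=6, running sum=7
Position 4: rel=3, running sum=10
Position 5: rel=2, running sum=12
Position 6: rel=4, running sum=16
Position 7: rel=3, running sum=19
CG = 19

19


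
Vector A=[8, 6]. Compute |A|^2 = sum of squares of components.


|A|^2 = sum of squared components
A[0]^2 = 8^2 = 64
A[1]^2 = 6^2 = 36
Sum = 64 + 36 = 100

100


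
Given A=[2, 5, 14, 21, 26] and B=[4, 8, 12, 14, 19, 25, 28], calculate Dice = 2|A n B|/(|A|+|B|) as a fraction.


A intersect B = [14]
|A intersect B| = 1
|A| = 5, |B| = 7
Dice = 2*1 / (5+7)
= 2 / 12 = 1/6

1/6


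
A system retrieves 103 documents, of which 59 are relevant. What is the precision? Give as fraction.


Precision = relevant_retrieved / total_retrieved
= 59 / 103
= 59 / (59 + 44)
= 59/103

59/103


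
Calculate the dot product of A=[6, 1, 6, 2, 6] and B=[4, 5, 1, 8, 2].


Dot product = sum of element-wise products
A[0]*B[0] = 6*4 = 24
A[1]*B[1] = 1*5 = 5
A[2]*B[2] = 6*1 = 6
A[3]*B[3] = 2*8 = 16
A[4]*B[4] = 6*2 = 12
Sum = 24 + 5 + 6 + 16 + 12 = 63

63


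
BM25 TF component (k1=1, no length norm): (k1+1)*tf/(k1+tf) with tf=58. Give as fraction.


BM25 TF component = (k1+1)*tf / (k1+tf)
k1 = 1, tf = 58
Numerator = (1+1)*58 = 116
Denominator = 1 + 58 = 59
= 116/59 = 116/59

116/59


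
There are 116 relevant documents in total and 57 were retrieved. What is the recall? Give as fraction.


Recall = retrieved_relevant / total_relevant
= 57 / 116
= 57 / (57 + 59)
= 57/116

57/116


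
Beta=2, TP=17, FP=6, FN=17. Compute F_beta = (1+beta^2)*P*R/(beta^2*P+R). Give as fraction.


P = TP/(TP+FP) = 17/23 = 17/23
R = TP/(TP+FN) = 17/34 = 1/2
beta^2 = 2^2 = 4
(1 + beta^2) = 5
Numerator = (1+beta^2)*P*R = 85/46
Denominator = beta^2*P + R = 68/23 + 1/2 = 159/46
F_beta = 85/159

85/159


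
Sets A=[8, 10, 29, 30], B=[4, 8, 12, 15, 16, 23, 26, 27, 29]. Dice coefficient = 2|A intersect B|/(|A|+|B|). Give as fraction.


A intersect B = [8, 29]
|A intersect B| = 2
|A| = 4, |B| = 9
Dice = 2*2 / (4+9)
= 4 / 13 = 4/13

4/13


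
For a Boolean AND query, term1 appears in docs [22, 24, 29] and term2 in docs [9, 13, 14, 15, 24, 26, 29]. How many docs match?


Boolean AND: find intersection of posting lists
term1 docs: [22, 24, 29]
term2 docs: [9, 13, 14, 15, 24, 26, 29]
Intersection: [24, 29]
|intersection| = 2

2


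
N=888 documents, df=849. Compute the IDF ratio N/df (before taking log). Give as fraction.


IDF ratio = N / df
= 888 / 849
= 296/283

296/283


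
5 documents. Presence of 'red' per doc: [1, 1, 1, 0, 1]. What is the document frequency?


Checking each document for 'red':
Doc 1: present
Doc 2: present
Doc 3: present
Doc 4: absent
Doc 5: present
df = sum of presences = 1 + 1 + 1 + 0 + 1 = 4

4


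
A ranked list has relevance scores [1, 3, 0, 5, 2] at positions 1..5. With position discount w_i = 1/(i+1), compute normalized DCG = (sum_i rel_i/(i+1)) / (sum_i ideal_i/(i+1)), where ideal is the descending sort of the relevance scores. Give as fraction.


Position discount weights w_i = 1/(i+1) for i=1..5:
Weights = [1/2, 1/3, 1/4, 1/5, 1/6]
Actual relevance: [1, 3, 0, 5, 2]
DCG = 1/2 + 3/3 + 0/4 + 5/5 + 2/6 = 17/6
Ideal relevance (sorted desc): [5, 3, 2, 1, 0]
Ideal DCG = 5/2 + 3/3 + 2/4 + 1/5 + 0/6 = 21/5
nDCG = DCG / ideal_DCG = 17/6 / 21/5 = 85/126

85/126


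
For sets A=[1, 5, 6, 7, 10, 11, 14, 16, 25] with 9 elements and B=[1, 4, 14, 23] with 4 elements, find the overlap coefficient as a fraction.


A intersect B = [1, 14]
|A intersect B| = 2
min(|A|, |B|) = min(9, 4) = 4
Overlap = 2 / 4 = 1/2

1/2


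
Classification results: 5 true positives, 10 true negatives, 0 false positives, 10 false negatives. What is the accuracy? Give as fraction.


Accuracy = (TP + TN) / (TP + TN + FP + FN)
TP + TN = 5 + 10 = 15
Total = 5 + 10 + 0 + 10 = 25
Accuracy = 15 / 25 = 3/5

3/5


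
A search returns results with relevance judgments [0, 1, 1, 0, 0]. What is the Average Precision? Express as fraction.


Computing P@k for each relevant position:
Position 1: not relevant
Position 2: relevant, P@2 = 1/2 = 1/2
Position 3: relevant, P@3 = 2/3 = 2/3
Position 4: not relevant
Position 5: not relevant
Sum of P@k = 1/2 + 2/3 = 7/6
AP = 7/6 / 2 = 7/12

7/12


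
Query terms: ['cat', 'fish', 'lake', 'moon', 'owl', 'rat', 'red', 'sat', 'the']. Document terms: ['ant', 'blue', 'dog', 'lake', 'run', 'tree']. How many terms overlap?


Query terms: ['cat', 'fish', 'lake', 'moon', 'owl', 'rat', 'red', 'sat', 'the']
Document terms: ['ant', 'blue', 'dog', 'lake', 'run', 'tree']
Common terms: ['lake']
Overlap count = 1

1


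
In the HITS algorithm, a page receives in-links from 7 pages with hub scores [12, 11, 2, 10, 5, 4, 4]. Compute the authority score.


Authority = sum of hub scores of in-linkers
In-link 1: hub score = 12
In-link 2: hub score = 11
In-link 3: hub score = 2
In-link 4: hub score = 10
In-link 5: hub score = 5
In-link 6: hub score = 4
In-link 7: hub score = 4
Authority = 12 + 11 + 2 + 10 + 5 + 4 + 4 = 48

48


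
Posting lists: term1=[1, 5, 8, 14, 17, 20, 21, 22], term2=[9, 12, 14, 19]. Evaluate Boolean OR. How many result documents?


Boolean OR: find union of posting lists
term1 docs: [1, 5, 8, 14, 17, 20, 21, 22]
term2 docs: [9, 12, 14, 19]
Union: [1, 5, 8, 9, 12, 14, 17, 19, 20, 21, 22]
|union| = 11

11


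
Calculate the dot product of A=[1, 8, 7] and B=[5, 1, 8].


Dot product = sum of element-wise products
A[0]*B[0] = 1*5 = 5
A[1]*B[1] = 8*1 = 8
A[2]*B[2] = 7*8 = 56
Sum = 5 + 8 + 56 = 69

69


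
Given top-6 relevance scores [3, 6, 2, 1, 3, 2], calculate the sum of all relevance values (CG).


Cumulative Gain = sum of relevance scores
Position 1: rel=3, running sum=3
Position 2: rel=6, running sum=9
Position 3: rel=2, running sum=11
Position 4: rel=1, running sum=12
Position 5: rel=3, running sum=15
Position 6: rel=2, running sum=17
CG = 17

17


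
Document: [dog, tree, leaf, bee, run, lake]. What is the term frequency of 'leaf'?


Document has 6 words
Scanning for 'leaf':
Found at positions: [2]
Count = 1

1


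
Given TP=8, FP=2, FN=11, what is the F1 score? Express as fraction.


F1 = 2 * P * R / (P + R)
P = TP/(TP+FP) = 8/10 = 4/5
R = TP/(TP+FN) = 8/19 = 8/19
2 * P * R = 2 * 4/5 * 8/19 = 64/95
P + R = 4/5 + 8/19 = 116/95
F1 = 64/95 / 116/95 = 16/29

16/29


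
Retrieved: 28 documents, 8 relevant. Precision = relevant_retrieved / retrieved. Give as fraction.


Precision = relevant_retrieved / total_retrieved
= 8 / 28
= 8 / (8 + 20)
= 2/7

2/7


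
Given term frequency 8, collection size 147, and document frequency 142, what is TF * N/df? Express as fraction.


TF * (N/df)
= 8 * (147/142)
= 8 * 147/142
= 588/71

588/71


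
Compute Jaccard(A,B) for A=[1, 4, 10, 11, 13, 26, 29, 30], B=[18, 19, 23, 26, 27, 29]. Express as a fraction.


A intersect B = [26, 29]
|A intersect B| = 2
A union B = [1, 4, 10, 11, 13, 18, 19, 23, 26, 27, 29, 30]
|A union B| = 12
Jaccard = 2/12 = 1/6

1/6


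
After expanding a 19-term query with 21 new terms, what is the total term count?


Original terms: 19
Expansion terms: 21
Total = 19 + 21 = 40

40


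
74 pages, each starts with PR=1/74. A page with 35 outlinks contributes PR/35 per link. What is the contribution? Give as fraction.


Initial PR = 1/74 = 1/74
Outlinks = 35
Contribution per link = PR / outlinks
= 1/74 / 35
= 1/2590

1/2590


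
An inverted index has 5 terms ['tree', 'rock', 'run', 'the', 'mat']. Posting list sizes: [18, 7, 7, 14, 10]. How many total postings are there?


Summing posting list sizes:
'tree': 18 postings
'rock': 7 postings
'run': 7 postings
'the': 14 postings
'mat': 10 postings
Total = 18 + 7 + 7 + 14 + 10 = 56

56


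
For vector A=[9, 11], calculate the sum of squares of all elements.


|A|^2 = sum of squared components
A[0]^2 = 9^2 = 81
A[1]^2 = 11^2 = 121
Sum = 81 + 121 = 202

202


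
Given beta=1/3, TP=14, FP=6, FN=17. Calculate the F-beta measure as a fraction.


P = TP/(TP+FP) = 14/20 = 7/10
R = TP/(TP+FN) = 14/31 = 14/31
beta^2 = 1/3^2 = 1/9
(1 + beta^2) = 10/9
Numerator = (1+beta^2)*P*R = 98/279
Denominator = beta^2*P + R = 7/90 + 14/31 = 1477/2790
F_beta = 140/211

140/211


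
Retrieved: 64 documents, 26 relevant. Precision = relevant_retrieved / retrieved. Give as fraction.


Precision = relevant_retrieved / total_retrieved
= 26 / 64
= 26 / (26 + 38)
= 13/32

13/32


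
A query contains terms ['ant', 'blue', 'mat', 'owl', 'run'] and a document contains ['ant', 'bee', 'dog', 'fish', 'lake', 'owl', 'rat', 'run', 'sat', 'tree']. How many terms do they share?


Query terms: ['ant', 'blue', 'mat', 'owl', 'run']
Document terms: ['ant', 'bee', 'dog', 'fish', 'lake', 'owl', 'rat', 'run', 'sat', 'tree']
Common terms: ['ant', 'owl', 'run']
Overlap count = 3

3


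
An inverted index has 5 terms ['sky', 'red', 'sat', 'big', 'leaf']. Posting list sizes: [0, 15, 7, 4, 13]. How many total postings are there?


Summing posting list sizes:
'sky': 0 postings
'red': 15 postings
'sat': 7 postings
'big': 4 postings
'leaf': 13 postings
Total = 0 + 15 + 7 + 4 + 13 = 39

39


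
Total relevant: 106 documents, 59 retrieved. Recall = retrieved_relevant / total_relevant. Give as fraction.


Recall = retrieved_relevant / total_relevant
= 59 / 106
= 59 / (59 + 47)
= 59/106

59/106


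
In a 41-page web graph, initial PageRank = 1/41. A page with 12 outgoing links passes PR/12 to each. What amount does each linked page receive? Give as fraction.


Initial PR = 1/41 = 1/41
Outlinks = 12
Contribution per link = PR / outlinks
= 1/41 / 12
= 1/492

1/492


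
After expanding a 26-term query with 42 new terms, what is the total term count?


Original terms: 26
Expansion terms: 42
Total = 26 + 42 = 68

68


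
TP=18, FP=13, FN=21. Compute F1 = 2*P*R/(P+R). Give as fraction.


F1 = 2 * P * R / (P + R)
P = TP/(TP+FP) = 18/31 = 18/31
R = TP/(TP+FN) = 18/39 = 6/13
2 * P * R = 2 * 18/31 * 6/13 = 216/403
P + R = 18/31 + 6/13 = 420/403
F1 = 216/403 / 420/403 = 18/35

18/35


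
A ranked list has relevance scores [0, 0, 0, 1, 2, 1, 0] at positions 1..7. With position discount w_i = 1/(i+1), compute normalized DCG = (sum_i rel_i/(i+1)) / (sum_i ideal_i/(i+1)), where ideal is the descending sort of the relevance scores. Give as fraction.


Position discount weights w_i = 1/(i+1) for i=1..7:
Weights = [1/2, 1/3, 1/4, 1/5, 1/6, 1/7, 1/8]
Actual relevance: [0, 0, 0, 1, 2, 1, 0]
DCG = 0/2 + 0/3 + 0/4 + 1/5 + 2/6 + 1/7 + 0/8 = 71/105
Ideal relevance (sorted desc): [2, 1, 1, 0, 0, 0, 0]
Ideal DCG = 2/2 + 1/3 + 1/4 + 0/5 + 0/6 + 0/7 + 0/8 = 19/12
nDCG = DCG / ideal_DCG = 71/105 / 19/12 = 284/665

284/665


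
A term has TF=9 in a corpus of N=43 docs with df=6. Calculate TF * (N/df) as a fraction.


TF * (N/df)
= 9 * (43/6)
= 9 * 43/6
= 129/2

129/2


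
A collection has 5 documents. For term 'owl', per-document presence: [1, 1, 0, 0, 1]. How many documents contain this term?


Checking each document for 'owl':
Doc 1: present
Doc 2: present
Doc 3: absent
Doc 4: absent
Doc 5: present
df = sum of presences = 1 + 1 + 0 + 0 + 1 = 3

3


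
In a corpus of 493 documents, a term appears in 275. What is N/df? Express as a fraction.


IDF ratio = N / df
= 493 / 275
= 493/275

493/275


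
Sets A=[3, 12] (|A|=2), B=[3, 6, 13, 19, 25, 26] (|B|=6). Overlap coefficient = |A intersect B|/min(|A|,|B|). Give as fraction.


A intersect B = [3]
|A intersect B| = 1
min(|A|, |B|) = min(2, 6) = 2
Overlap = 1 / 2 = 1/2

1/2


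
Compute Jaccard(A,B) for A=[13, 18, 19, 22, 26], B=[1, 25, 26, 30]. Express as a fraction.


A intersect B = [26]
|A intersect B| = 1
A union B = [1, 13, 18, 19, 22, 25, 26, 30]
|A union B| = 8
Jaccard = 1/8 = 1/8

1/8


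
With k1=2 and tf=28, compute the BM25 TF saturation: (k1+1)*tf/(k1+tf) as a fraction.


BM25 TF component = (k1+1)*tf / (k1+tf)
k1 = 2, tf = 28
Numerator = (2+1)*28 = 84
Denominator = 2 + 28 = 30
= 84/30 = 14/5

14/5


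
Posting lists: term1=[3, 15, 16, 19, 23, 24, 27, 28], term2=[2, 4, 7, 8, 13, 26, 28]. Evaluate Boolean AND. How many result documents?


Boolean AND: find intersection of posting lists
term1 docs: [3, 15, 16, 19, 23, 24, 27, 28]
term2 docs: [2, 4, 7, 8, 13, 26, 28]
Intersection: [28]
|intersection| = 1

1


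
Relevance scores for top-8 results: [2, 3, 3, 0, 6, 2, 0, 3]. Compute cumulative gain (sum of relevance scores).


Cumulative Gain = sum of relevance scores
Position 1: rel=2, running sum=2
Position 2: rel=3, running sum=5
Position 3: rel=3, running sum=8
Position 4: rel=0, running sum=8
Position 5: rel=6, running sum=14
Position 6: rel=2, running sum=16
Position 7: rel=0, running sum=16
Position 8: rel=3, running sum=19
CG = 19

19


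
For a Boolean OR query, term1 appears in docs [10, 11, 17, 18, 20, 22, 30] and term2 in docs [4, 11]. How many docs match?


Boolean OR: find union of posting lists
term1 docs: [10, 11, 17, 18, 20, 22, 30]
term2 docs: [4, 11]
Union: [4, 10, 11, 17, 18, 20, 22, 30]
|union| = 8

8


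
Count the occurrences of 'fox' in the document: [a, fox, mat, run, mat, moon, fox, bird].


Document has 8 words
Scanning for 'fox':
Found at positions: [1, 6]
Count = 2

2


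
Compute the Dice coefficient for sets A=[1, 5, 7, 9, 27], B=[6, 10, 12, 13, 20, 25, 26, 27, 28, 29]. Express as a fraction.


A intersect B = [27]
|A intersect B| = 1
|A| = 5, |B| = 10
Dice = 2*1 / (5+10)
= 2 / 15 = 2/15

2/15


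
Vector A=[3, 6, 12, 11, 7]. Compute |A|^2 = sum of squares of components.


|A|^2 = sum of squared components
A[0]^2 = 3^2 = 9
A[1]^2 = 6^2 = 36
A[2]^2 = 12^2 = 144
A[3]^2 = 11^2 = 121
A[4]^2 = 7^2 = 49
Sum = 9 + 36 + 144 + 121 + 49 = 359

359


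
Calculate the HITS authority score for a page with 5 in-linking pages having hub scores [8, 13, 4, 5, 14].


Authority = sum of hub scores of in-linkers
In-link 1: hub score = 8
In-link 2: hub score = 13
In-link 3: hub score = 4
In-link 4: hub score = 5
In-link 5: hub score = 14
Authority = 8 + 13 + 4 + 5 + 14 = 44

44


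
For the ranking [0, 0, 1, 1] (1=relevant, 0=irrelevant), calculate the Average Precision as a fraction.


Computing P@k for each relevant position:
Position 1: not relevant
Position 2: not relevant
Position 3: relevant, P@3 = 1/3 = 1/3
Position 4: relevant, P@4 = 2/4 = 1/2
Sum of P@k = 1/3 + 1/2 = 5/6
AP = 5/6 / 2 = 5/12

5/12


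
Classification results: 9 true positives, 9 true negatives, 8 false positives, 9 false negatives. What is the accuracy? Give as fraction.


Accuracy = (TP + TN) / (TP + TN + FP + FN)
TP + TN = 9 + 9 = 18
Total = 9 + 9 + 8 + 9 = 35
Accuracy = 18 / 35 = 18/35

18/35


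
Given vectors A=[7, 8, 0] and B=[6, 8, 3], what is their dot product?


Dot product = sum of element-wise products
A[0]*B[0] = 7*6 = 42
A[1]*B[1] = 8*8 = 64
A[2]*B[2] = 0*3 = 0
Sum = 42 + 64 + 0 = 106

106


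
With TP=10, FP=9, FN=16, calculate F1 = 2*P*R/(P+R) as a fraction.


F1 = 2 * P * R / (P + R)
P = TP/(TP+FP) = 10/19 = 10/19
R = TP/(TP+FN) = 10/26 = 5/13
2 * P * R = 2 * 10/19 * 5/13 = 100/247
P + R = 10/19 + 5/13 = 225/247
F1 = 100/247 / 225/247 = 4/9

4/9


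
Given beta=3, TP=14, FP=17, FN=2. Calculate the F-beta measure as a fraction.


P = TP/(TP+FP) = 14/31 = 14/31
R = TP/(TP+FN) = 14/16 = 7/8
beta^2 = 3^2 = 9
(1 + beta^2) = 10
Numerator = (1+beta^2)*P*R = 245/62
Denominator = beta^2*P + R = 126/31 + 7/8 = 1225/248
F_beta = 4/5

4/5


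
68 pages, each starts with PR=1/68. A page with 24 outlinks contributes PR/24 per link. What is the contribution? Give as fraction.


Initial PR = 1/68 = 1/68
Outlinks = 24
Contribution per link = PR / outlinks
= 1/68 / 24
= 1/1632

1/1632


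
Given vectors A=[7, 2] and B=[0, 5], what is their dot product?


Dot product = sum of element-wise products
A[0]*B[0] = 7*0 = 0
A[1]*B[1] = 2*5 = 10
Sum = 0 + 10 = 10

10


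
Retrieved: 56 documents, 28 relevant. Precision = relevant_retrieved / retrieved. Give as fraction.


Precision = relevant_retrieved / total_retrieved
= 28 / 56
= 28 / (28 + 28)
= 1/2

1/2


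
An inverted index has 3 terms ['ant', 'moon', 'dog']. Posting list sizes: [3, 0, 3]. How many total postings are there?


Summing posting list sizes:
'ant': 3 postings
'moon': 0 postings
'dog': 3 postings
Total = 3 + 0 + 3 = 6

6


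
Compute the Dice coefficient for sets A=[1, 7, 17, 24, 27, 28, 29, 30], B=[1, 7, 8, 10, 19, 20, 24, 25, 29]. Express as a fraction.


A intersect B = [1, 7, 24, 29]
|A intersect B| = 4
|A| = 8, |B| = 9
Dice = 2*4 / (8+9)
= 8 / 17 = 8/17

8/17


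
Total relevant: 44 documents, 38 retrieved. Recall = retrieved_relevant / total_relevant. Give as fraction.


Recall = retrieved_relevant / total_relevant
= 38 / 44
= 38 / (38 + 6)
= 19/22

19/22


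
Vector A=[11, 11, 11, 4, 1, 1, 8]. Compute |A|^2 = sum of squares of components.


|A|^2 = sum of squared components
A[0]^2 = 11^2 = 121
A[1]^2 = 11^2 = 121
A[2]^2 = 11^2 = 121
A[3]^2 = 4^2 = 16
A[4]^2 = 1^2 = 1
A[5]^2 = 1^2 = 1
A[6]^2 = 8^2 = 64
Sum = 121 + 121 + 121 + 16 + 1 + 1 + 64 = 445

445


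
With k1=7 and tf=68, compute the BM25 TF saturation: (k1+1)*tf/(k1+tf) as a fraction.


BM25 TF component = (k1+1)*tf / (k1+tf)
k1 = 7, tf = 68
Numerator = (7+1)*68 = 544
Denominator = 7 + 68 = 75
= 544/75 = 544/75

544/75


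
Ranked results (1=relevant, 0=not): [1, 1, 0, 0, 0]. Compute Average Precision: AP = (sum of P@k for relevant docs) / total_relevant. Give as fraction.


Computing P@k for each relevant position:
Position 1: relevant, P@1 = 1/1 = 1
Position 2: relevant, P@2 = 2/2 = 1
Position 3: not relevant
Position 4: not relevant
Position 5: not relevant
Sum of P@k = 1 + 1 = 2
AP = 2 / 2 = 1

1


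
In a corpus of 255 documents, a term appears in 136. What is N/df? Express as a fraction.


IDF ratio = N / df
= 255 / 136
= 15/8

15/8


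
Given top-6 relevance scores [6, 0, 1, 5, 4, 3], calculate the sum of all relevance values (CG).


Cumulative Gain = sum of relevance scores
Position 1: rel=6, running sum=6
Position 2: rel=0, running sum=6
Position 3: rel=1, running sum=7
Position 4: rel=5, running sum=12
Position 5: rel=4, running sum=16
Position 6: rel=3, running sum=19
CG = 19

19


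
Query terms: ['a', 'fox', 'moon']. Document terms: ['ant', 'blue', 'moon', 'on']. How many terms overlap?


Query terms: ['a', 'fox', 'moon']
Document terms: ['ant', 'blue', 'moon', 'on']
Common terms: ['moon']
Overlap count = 1

1


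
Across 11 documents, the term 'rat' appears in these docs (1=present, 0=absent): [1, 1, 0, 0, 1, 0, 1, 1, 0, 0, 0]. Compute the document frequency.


Checking each document for 'rat':
Doc 1: present
Doc 2: present
Doc 3: absent
Doc 4: absent
Doc 5: present
Doc 6: absent
Doc 7: present
Doc 8: present
Doc 9: absent
Doc 10: absent
Doc 11: absent
df = sum of presences = 1 + 1 + 0 + 0 + 1 + 0 + 1 + 1 + 0 + 0 + 0 = 5

5


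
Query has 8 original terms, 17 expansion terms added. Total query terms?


Original terms: 8
Expansion terms: 17
Total = 8 + 17 = 25

25


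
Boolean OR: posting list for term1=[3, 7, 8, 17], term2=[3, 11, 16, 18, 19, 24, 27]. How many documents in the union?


Boolean OR: find union of posting lists
term1 docs: [3, 7, 8, 17]
term2 docs: [3, 11, 16, 18, 19, 24, 27]
Union: [3, 7, 8, 11, 16, 17, 18, 19, 24, 27]
|union| = 10

10
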